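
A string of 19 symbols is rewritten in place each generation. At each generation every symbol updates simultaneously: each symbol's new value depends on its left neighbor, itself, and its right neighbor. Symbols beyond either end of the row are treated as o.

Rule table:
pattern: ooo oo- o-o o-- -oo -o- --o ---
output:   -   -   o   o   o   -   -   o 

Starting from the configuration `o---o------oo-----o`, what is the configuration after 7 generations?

-oo--ooooo-o-oooo-o
oo-o-o----o-oo---oo
--o-o-ooo--oo-oo-o-
o--o-oo--o-o-oo-o-o
-o--oo-o--o-oo-o-oo
o-o-o-o-o--oo-o-oo-
-o-o-o-o-o-o-o-oo-o

-o-o-o-o-o-o-o-oo-o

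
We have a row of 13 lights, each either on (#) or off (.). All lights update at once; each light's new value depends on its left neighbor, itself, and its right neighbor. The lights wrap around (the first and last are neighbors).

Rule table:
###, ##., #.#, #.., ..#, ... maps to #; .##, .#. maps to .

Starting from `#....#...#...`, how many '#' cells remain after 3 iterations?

10

.####.###.###
#.####.###.##
##.####.###.#
count of #: 10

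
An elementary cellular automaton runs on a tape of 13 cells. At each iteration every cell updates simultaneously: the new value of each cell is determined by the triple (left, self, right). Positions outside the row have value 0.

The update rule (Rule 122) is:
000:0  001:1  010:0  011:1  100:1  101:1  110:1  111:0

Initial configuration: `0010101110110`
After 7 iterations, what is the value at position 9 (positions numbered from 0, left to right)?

iteration 1: 0101011011111
iteration 2: 1010111110001
iteration 3: 0101100011010
iteration 4: 1011110111101
iteration 5: 0110011100110
iteration 6: 1111110111111
iteration 7: 1000011100001
position 9 holds 0

0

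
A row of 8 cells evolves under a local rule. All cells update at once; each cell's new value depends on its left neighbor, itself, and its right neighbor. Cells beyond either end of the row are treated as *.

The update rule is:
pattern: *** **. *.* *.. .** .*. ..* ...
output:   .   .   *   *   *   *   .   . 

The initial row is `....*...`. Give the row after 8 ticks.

*...**..
.*..*.*.
***.****
...**...
*..*.*..
.*.****.
****...*
....*..*

....*..*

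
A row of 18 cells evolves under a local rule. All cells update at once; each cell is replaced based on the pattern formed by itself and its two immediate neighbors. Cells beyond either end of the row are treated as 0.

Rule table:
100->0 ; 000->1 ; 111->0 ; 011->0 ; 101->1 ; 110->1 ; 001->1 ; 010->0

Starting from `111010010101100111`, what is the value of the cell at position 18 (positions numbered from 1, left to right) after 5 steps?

001100101010101001
110101010101010010
011010101010100100
101101010101001001
010110101010010010
position 18 holds 0

0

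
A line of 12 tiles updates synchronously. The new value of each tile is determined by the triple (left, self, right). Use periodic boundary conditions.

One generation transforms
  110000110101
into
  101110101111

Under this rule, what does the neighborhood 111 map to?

1

At position 0 the neighborhood is 111; the next row has 1 there.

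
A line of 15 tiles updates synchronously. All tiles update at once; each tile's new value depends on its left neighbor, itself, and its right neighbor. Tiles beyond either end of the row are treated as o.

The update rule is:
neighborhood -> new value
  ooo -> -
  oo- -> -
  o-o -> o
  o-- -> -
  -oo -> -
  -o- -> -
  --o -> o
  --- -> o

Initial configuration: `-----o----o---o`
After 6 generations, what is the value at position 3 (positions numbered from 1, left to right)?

o

generation 1: -oooo--ooo--oo-
generation 2: o-----o----o--o
generation 3: --oooo--ooo--o-
generation 4: -o-----o----o-o
generation 5: o--oooo--ooo-o-
generation 6: --o-----o---o-o
position 3 holds o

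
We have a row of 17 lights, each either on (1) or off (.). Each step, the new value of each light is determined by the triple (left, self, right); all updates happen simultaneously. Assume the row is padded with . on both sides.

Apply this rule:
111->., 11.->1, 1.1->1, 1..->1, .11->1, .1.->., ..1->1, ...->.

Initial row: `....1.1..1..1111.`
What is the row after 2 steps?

...1.1.11.111..11
..1.1.11111.11111

..1.1.11111.11111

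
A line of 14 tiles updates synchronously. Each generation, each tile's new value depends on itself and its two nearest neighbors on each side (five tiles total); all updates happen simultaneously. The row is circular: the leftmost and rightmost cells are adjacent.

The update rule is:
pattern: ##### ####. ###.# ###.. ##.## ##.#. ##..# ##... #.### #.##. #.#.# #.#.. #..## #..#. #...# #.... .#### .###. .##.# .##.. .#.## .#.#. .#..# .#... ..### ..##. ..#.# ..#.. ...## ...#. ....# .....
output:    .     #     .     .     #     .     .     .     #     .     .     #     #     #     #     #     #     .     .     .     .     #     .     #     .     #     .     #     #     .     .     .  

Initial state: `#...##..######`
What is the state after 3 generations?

####....###...

..###..#.#...#
.#....#.####.#
####....###...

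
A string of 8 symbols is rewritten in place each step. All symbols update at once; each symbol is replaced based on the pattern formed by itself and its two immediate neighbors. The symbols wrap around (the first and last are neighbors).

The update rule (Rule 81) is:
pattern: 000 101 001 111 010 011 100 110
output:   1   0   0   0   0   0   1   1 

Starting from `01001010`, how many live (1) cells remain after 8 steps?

4

00100001
10011100
01000110
00110011
10011001
11001100
01100110
00110011
count of 1: 4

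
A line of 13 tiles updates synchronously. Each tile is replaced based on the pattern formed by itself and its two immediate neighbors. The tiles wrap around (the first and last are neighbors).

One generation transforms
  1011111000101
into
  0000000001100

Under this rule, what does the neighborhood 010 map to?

At position 10 the neighborhood is 010; the next row has 1 there.

1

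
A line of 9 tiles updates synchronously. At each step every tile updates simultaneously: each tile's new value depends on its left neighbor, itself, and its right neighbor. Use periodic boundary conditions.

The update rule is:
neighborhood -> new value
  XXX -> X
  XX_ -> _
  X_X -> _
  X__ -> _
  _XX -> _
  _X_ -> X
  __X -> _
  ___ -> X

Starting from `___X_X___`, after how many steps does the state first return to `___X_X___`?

3

XX_X_X_XX
X__X_X__X
___X_X___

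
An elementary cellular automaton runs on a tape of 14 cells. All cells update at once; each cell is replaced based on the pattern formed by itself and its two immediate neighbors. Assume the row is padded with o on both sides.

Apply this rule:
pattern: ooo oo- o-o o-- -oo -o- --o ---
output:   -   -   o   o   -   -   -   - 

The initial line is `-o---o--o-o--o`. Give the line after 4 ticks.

-o-o-o---o--o-

tick 1: o-o---o--o-o--
tick 2: -o-o---o--o-o-
tick 3: o-o-o---o--o-o
tick 4: -o-o-o---o--o-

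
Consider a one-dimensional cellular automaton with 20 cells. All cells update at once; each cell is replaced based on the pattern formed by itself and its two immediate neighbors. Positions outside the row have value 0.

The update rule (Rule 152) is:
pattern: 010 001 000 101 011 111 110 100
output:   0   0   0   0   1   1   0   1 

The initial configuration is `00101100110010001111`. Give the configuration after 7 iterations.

00001010101001001110
00000000000100101101
00000000000010001000
00000000000001000100
00000000000000100010
00000000000000010001
00000000000000001000

00000000000000001000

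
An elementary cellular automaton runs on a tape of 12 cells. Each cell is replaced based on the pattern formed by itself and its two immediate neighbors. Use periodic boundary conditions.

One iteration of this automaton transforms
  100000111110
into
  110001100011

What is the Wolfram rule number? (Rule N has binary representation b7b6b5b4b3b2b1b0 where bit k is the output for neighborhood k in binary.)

126

position 7: 111 → 0  (bit 7 = 0)
position 10: 110 → 1  (bit 6 = 1)
position 11: 101 → 1  (bit 5 = 1)
position 1: 100 → 1  (bit 4 = 1)
position 6: 011 → 1  (bit 3 = 1)
position 0: 010 → 1  (bit 2 = 1)
position 5: 001 → 1  (bit 1 = 1)
position 2: 000 → 0  (bit 0 = 0)
bits b7..b0 = 01111110 = 126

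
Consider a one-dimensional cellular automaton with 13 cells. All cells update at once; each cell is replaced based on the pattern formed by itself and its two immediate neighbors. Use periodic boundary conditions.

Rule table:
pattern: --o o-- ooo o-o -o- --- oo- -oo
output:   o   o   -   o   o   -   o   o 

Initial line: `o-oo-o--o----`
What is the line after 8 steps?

oooo-oooooooo

oooooooooo--o
---------oooo
o-------oo--o
oo-----oooooo
-oo---oo-----
oooo-oooo----
o--ooo--oo--o
oooo-oooooooo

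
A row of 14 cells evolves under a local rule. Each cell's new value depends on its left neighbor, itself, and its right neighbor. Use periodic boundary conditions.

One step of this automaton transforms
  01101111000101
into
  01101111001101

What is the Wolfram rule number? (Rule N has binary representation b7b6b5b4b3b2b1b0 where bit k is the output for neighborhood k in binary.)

position 5: 111 → 1  (bit 7 = 1)
position 2: 110 → 1  (bit 6 = 1)
position 0: 101 → 0  (bit 5 = 0)
position 8: 100 → 0  (bit 4 = 0)
position 1: 011 → 1  (bit 3 = 1)
position 11: 010 → 1  (bit 2 = 1)
position 10: 001 → 1  (bit 1 = 1)
position 9: 000 → 0  (bit 0 = 0)
bits b7..b0 = 11001110 = 206

206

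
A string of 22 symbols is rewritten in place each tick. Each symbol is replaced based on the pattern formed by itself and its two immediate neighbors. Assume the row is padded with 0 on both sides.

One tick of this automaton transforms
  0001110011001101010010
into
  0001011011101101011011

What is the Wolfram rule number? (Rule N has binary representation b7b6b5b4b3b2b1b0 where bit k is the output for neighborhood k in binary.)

position 4: 111 → 0  (bit 7 = 0)
position 5: 110 → 1  (bit 6 = 1)
position 14: 101 → 0  (bit 5 = 0)
position 6: 100 → 1  (bit 4 = 1)
position 3: 011 → 1  (bit 3 = 1)
position 15: 010 → 1  (bit 2 = 1)
position 2: 001 → 0  (bit 1 = 0)
position 0: 000 → 0  (bit 0 = 0)
bits b7..b0 = 01011100 = 92

92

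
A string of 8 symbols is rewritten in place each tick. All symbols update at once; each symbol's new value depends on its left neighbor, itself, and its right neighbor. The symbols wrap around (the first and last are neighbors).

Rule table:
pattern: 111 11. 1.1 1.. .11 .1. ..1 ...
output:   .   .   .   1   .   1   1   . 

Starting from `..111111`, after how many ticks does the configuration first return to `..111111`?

6

11......
..1....1
1111..11
....11..
...1..1.
..111111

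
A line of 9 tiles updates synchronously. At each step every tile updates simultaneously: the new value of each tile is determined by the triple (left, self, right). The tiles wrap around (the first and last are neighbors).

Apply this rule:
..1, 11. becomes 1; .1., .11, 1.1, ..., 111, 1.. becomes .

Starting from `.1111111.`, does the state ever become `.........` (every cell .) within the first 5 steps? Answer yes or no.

no

step 1: 1......1.
step 2: ......1..
step 3: .....1...
step 4: ....1....
step 5: ...1.....
step 5 is ...1....., still not uniform .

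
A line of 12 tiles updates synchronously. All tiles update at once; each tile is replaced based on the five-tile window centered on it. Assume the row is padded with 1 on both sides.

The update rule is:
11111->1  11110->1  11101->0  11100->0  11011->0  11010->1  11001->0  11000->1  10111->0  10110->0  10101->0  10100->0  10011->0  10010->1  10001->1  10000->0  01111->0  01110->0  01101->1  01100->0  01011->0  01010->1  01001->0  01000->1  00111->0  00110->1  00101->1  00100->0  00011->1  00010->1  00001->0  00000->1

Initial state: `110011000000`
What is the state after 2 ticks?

100010101101
011111000100

011111000100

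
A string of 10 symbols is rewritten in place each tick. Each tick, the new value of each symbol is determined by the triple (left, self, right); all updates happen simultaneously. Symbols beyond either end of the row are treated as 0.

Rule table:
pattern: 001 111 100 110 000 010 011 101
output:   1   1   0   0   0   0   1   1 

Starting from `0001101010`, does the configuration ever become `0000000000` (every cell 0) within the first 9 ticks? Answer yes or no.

yes

0011010100
0110101000
1101010000
1010100000
0101000000
1010000000
0100000000
1000000000
0000000000
all cells are 0 at tick 9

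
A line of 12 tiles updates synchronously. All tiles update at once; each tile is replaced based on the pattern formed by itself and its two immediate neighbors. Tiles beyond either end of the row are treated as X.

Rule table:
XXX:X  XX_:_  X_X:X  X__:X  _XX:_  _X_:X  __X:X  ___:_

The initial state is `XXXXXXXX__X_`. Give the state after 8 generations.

XXXXXXX_XXXX
XXXXXX_X_XXX
XXXXX_XXX_XX
XXXX_X_X_X_X
XXX_XXXXXXX_
XX_X_XXXXX_X
X_XXX_XXX_X_
_X_X_X_X_XXX

_X_X_X_X_XXX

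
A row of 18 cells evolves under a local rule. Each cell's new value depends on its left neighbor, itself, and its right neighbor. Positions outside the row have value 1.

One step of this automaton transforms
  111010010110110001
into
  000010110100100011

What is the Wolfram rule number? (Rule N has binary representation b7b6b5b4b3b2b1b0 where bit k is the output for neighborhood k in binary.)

14

position 0: 111 → 0  (bit 7 = 0)
position 2: 110 → 0  (bit 6 = 0)
position 3: 101 → 0  (bit 5 = 0)
position 5: 100 → 0  (bit 4 = 0)
position 9: 011 → 1  (bit 3 = 1)
position 4: 010 → 1  (bit 2 = 1)
position 6: 001 → 1  (bit 1 = 1)
position 15: 000 → 0  (bit 0 = 0)
bits b7..b0 = 00001110 = 14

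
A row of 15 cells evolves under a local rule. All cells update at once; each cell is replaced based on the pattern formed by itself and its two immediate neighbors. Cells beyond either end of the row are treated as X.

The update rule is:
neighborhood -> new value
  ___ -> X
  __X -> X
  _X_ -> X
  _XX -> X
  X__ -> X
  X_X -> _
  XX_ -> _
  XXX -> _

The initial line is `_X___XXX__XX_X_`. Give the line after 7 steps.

_XXXXX__XXX__X_
_X____XXX__XXX_
_XXXXXX__XXX___
_X_____XXX__XXX
_XXXXXXX__XXX__
_X______XXX__XX
_XXXXXXXX__XXX_

_XXXXXXXX__XXX_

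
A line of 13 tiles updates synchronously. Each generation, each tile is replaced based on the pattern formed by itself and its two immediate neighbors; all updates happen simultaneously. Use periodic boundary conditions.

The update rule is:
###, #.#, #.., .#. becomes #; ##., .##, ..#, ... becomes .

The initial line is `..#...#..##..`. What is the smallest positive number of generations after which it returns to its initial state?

generation 1: ..##..##...#.
generation 2: ....#...#..##
generation 3: #...##..##...
generation 4: ##....#...#..
generation 5: ..#...##..##.
generation 6: ..##....#...#
generation 7: #...#...##..#
generation 8: .#..##....#..
generation 9: .##...#...##.
generation 10: ...#..##....#
generation 11: #..##...#...#
generation 12: .#...#..##...
generation 13: .##..##...#..
generation 14: ...#...#..##.
generation 15: ...##..##...#
generation 16: #....#...#..#
generation 17: .#...##..##..
generation 18: .##....#...#.
generation 19: ...#...##..##
generation 20: #..##....#...
generation 21: ##...#...##..
generation 22: ..#..##....#.
generation 23: ..##...#...##
generation 24: #...#..##....
generation 25: ##..##...#...
generation 26: ..#...#..##..

26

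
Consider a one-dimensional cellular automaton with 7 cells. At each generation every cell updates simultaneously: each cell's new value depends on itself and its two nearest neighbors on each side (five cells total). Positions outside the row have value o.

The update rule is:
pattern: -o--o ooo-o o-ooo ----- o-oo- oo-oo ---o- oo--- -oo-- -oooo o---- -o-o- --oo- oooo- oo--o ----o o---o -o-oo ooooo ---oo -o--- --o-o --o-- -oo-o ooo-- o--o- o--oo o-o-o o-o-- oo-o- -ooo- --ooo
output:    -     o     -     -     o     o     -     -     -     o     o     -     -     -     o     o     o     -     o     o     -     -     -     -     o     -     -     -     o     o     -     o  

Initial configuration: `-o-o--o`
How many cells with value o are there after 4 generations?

o--o--o
oo----o
-o-oooo
o---ooo
count of o: 4

4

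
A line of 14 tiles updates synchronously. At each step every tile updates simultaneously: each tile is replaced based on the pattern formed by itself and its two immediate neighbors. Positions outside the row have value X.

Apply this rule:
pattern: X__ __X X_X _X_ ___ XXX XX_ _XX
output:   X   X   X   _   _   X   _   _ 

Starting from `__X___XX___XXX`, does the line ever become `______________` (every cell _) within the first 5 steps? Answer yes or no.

step 1: XX_X_X__X_X_XX
step 2: X_X_X_XX_X_X_X
step 3: _X_X_X__X_X_X_
step 4: X_X_X_XX_X_X_X  (repeats step 2; period 2)
step 5: _X_X_X__X_X_X_
step 5 is _X_X_X__X_X_X_, still not uniform _

no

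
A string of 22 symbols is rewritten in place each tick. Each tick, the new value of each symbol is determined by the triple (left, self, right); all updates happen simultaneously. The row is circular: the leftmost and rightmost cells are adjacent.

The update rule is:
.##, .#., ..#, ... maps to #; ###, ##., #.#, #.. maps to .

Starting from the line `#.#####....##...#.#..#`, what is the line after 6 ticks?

#.#..##.#####....##...

..#.....####..###.#.##
.##.#####....##...#.#.
##..#.....####..###.#.
#..##.#####....##...#.
#.##..#.....####..###.
#.#..##.#####....##...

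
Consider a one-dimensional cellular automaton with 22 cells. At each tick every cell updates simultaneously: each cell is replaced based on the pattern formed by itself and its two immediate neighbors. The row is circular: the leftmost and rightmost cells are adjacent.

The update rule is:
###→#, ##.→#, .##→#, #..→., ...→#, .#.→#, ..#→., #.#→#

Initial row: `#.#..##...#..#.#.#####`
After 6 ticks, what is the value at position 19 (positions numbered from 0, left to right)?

#

tick 1: ###..##.#.#..#########
tick 2: ###..######..#########
tick 3: ###..######..#########  (fixed point — unchanged through tick 6)
position 19 holds #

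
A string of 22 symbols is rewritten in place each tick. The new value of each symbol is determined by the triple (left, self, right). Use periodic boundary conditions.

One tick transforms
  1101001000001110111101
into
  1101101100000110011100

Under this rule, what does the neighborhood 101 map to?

At position 2 the neighborhood is 101; the next row has 0 there.

0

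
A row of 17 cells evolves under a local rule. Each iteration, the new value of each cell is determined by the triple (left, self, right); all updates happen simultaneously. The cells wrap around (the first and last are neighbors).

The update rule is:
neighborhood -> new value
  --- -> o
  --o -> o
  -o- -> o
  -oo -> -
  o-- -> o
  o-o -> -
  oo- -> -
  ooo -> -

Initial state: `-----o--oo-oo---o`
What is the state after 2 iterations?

--------ooooo----

oooooooo-----oooo
--------ooooo----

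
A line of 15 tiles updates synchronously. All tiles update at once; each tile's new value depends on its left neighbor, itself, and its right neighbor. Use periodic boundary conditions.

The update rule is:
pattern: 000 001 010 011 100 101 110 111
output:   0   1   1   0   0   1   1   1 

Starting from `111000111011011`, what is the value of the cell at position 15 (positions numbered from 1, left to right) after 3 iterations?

1

111001011101101
111011101110110
011101110111011
position 15 holds 1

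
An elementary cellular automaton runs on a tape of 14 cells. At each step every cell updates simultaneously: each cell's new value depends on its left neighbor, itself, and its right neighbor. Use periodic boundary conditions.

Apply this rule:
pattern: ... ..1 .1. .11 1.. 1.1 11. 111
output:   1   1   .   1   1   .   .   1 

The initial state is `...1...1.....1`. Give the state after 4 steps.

111.111.11111.
11..11..1111..
1.111.11111.11
..11..1111..11

..11..1111..11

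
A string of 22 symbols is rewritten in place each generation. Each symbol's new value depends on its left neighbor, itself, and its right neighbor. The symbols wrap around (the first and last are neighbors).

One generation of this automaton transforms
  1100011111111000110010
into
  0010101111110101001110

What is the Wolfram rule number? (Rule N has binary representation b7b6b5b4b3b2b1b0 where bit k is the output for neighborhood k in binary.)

150

position 6: 111 → 1  (bit 7 = 1)
position 1: 110 → 0  (bit 6 = 0)
position 21: 101 → 0  (bit 5 = 0)
position 2: 100 → 1  (bit 4 = 1)
position 0: 011 → 0  (bit 3 = 0)
position 20: 010 → 1  (bit 2 = 1)
position 4: 001 → 1  (bit 1 = 1)
position 3: 000 → 0  (bit 0 = 0)
bits b7..b0 = 10010110 = 150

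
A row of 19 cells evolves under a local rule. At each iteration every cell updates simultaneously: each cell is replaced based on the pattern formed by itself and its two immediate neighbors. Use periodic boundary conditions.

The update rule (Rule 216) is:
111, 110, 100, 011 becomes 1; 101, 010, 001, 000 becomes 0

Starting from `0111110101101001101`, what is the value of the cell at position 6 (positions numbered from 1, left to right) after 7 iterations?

1

0111110001100101100
0111111001110001110
0111111101111001111
0111111101111101111
0111111101111101111  (fixed point — unchanged through iteration 7)
position 6 holds 1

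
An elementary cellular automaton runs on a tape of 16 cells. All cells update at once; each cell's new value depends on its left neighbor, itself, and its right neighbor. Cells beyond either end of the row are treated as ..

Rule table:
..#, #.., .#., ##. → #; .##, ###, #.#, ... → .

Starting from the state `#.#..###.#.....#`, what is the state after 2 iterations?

#...####..##.#.#

#.###..#.##...##
#...####..##.#.#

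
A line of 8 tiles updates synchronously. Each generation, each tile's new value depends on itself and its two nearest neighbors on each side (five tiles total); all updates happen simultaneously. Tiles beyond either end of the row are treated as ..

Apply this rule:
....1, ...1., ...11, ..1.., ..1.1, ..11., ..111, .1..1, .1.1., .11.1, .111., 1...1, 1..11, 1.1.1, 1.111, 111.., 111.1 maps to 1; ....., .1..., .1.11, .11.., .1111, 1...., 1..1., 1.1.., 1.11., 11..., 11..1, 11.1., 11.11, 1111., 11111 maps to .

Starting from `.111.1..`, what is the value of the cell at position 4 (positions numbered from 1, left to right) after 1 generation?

1111....
position 4 holds 1

1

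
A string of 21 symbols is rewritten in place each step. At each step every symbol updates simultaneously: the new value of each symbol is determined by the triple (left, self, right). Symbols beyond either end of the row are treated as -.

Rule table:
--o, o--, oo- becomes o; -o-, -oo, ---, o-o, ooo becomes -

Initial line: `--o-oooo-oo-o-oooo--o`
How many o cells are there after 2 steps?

step 1: -o-----o--o------ooo-
step 2: o-o---o-oo-o----o--oo
count of o: 9

9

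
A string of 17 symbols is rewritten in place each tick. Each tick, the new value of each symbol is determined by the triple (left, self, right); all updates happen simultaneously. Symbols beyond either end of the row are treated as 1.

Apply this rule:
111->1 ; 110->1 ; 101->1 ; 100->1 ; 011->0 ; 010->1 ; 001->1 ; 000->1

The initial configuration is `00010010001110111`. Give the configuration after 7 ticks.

11111111110111011
11111111111011101
11111111111101110
11111111111110111
11111111111111011
11111111111111101
11111111111111110

11111111111111110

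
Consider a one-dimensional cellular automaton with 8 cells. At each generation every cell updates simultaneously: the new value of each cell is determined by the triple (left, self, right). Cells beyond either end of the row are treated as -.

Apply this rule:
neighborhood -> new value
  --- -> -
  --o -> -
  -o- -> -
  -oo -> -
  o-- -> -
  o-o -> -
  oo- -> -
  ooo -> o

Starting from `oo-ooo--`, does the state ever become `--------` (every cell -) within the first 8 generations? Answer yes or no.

yes

----o---
--------
all cells are - at generation 2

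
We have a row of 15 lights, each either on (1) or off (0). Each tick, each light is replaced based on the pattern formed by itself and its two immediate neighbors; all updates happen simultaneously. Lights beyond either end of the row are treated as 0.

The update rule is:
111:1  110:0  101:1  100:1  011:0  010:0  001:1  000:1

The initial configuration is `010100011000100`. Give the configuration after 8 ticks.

tick 1: 101011100111011
tick 2: 010101011010100
tick 3: 101010100101011
tick 4: 010101011010100  (repeats tick 2; period 2)
tick 8: 010101011010100

010101011010100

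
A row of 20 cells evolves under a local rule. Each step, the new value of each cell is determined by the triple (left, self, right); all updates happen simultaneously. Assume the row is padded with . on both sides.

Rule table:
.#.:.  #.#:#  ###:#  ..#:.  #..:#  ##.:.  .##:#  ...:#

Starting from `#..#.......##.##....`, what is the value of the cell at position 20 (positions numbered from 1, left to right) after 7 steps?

.#..######.#.##.####
..#.#####.#.##.####.
#..#####.#.##.####.#
.#.####.#.##.####.#.
..####.#.##.####.#.#
#.###.#.##.####.#.#.
.###.#.##.####.#.#.#
position 20 holds #

#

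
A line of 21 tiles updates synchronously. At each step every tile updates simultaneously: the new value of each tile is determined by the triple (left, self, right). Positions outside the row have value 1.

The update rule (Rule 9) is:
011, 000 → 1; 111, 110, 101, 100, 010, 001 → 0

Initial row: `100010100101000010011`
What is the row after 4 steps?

step 1: 001000000000011000010
step 2: 000011111111010011000
step 3: 011010000000000010010
step 4: 010000111111111000000

010000111111111000000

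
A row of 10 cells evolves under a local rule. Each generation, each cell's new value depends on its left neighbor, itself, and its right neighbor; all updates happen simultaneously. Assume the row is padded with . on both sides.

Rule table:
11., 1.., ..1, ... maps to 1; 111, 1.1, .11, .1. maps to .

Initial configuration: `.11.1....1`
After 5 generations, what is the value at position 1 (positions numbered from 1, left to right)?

1

1.1..1111.
...11...11
111.1111.1
..1....1..
11.1111.11
position 1 holds 1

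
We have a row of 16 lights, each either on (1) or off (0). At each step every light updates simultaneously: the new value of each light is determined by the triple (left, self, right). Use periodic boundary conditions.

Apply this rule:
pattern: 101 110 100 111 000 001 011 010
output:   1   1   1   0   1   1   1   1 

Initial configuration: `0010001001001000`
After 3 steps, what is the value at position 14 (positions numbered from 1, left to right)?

step 1: 1111111111111111
step 2: 0000000000000000
step 3: 1111111111111111
position 14 holds 1

1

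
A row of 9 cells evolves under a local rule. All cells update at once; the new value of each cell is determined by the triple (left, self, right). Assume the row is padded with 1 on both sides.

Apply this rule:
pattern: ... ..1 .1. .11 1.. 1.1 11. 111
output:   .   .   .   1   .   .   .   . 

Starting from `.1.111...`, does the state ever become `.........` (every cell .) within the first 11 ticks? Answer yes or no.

...1.....
.........
all cells are . at tick 2

yes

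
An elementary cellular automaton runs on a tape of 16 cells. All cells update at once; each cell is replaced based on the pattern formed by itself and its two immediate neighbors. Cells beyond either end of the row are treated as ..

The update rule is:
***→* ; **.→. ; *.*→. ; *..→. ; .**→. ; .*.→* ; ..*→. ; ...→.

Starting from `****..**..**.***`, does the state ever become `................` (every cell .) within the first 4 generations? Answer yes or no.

no

.**...........*.
..............*.
..............*.  (fixed point — unchanged through generation 4)
generation 4 is ..............*., still not uniform .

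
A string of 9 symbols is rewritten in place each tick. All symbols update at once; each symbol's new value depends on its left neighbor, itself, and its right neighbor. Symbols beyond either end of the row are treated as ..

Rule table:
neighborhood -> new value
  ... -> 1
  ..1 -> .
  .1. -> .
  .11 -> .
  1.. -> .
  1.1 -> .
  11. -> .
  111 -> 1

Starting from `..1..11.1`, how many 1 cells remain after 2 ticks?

1........
..1111111
count of 1: 7

7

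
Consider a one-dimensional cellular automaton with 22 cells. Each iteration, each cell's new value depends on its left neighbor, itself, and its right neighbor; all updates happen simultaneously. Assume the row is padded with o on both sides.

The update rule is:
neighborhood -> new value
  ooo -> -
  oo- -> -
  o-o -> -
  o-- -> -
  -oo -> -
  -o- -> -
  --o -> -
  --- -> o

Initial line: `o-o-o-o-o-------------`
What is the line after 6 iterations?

-oooooooo-------------

iteration 1: ----------ooooooooooo-
iteration 2: -oooooooo-------------
iteration 3: ----------ooooooooooo-  (repeats iteration 1; period 2)
iteration 6: -oooooooo-------------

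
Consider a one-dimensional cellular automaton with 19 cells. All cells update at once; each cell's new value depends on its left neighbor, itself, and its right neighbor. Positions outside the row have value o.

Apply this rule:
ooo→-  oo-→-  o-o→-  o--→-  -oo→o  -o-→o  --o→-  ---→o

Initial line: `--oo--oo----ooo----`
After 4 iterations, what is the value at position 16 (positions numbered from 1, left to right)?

-

--o---o--oo-o---oo-
--o-o-o--o--o-o-o--
--o-o-o--o--o-o-o--  (fixed point — unchanged through iteration 4)
position 16 holds -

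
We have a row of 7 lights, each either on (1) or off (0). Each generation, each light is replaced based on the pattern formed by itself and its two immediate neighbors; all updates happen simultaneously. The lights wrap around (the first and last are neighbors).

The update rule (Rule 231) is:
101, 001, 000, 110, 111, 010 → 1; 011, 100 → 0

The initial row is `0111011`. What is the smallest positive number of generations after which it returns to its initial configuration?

7

generation 1: 1011101
generation 2: 1101110
generation 3: 0110111
generation 4: 1011011
generation 5: 1101101
generation 6: 1110110
generation 7: 0111011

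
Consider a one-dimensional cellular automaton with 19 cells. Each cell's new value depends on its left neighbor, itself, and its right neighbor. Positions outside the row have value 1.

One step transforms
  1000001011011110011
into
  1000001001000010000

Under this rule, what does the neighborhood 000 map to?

0

At position 2 the neighborhood is 000; the next row has 0 there.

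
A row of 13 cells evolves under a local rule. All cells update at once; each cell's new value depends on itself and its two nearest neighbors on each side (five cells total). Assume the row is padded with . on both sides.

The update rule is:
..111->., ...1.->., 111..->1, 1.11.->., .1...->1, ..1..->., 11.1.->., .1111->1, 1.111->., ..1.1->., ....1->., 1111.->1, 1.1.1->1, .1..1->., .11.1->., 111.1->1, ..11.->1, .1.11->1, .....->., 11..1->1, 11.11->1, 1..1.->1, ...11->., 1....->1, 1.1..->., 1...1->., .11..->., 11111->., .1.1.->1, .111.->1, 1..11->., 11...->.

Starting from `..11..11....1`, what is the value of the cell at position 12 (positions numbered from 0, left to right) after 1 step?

.

step 1: ..1.1.1..1...
position 12 holds .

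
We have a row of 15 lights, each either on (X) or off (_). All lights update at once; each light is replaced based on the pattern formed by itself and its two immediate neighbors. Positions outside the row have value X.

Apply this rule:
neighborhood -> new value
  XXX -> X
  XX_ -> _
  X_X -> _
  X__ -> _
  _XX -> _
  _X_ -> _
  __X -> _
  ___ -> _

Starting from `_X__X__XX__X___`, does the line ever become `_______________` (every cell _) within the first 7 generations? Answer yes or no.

_______________
all cells are _ at generation 1

yes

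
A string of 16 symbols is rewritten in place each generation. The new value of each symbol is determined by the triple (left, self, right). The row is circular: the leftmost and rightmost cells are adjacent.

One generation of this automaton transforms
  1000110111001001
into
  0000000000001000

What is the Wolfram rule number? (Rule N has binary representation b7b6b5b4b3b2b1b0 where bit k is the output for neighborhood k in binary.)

4

position 8: 111 → 0  (bit 7 = 0)
position 0: 110 → 0  (bit 6 = 0)
position 6: 101 → 0  (bit 5 = 0)
position 1: 100 → 0  (bit 4 = 0)
position 4: 011 → 0  (bit 3 = 0)
position 12: 010 → 1  (bit 2 = 1)
position 3: 001 → 0  (bit 1 = 0)
position 2: 000 → 0  (bit 0 = 0)
bits b7..b0 = 00000100 = 4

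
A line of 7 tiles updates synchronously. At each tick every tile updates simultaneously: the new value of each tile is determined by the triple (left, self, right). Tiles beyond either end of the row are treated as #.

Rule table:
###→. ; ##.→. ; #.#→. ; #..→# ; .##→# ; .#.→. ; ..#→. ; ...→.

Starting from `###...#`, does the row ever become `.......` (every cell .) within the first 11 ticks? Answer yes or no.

...#..#
#...#.#
.#....#
..#...#
#..#..#
.#..#.#
..#...#  (repeats tick 4; period 3)
tick 11: #..#..#
tick 11 is #..#..#, still not uniform .

no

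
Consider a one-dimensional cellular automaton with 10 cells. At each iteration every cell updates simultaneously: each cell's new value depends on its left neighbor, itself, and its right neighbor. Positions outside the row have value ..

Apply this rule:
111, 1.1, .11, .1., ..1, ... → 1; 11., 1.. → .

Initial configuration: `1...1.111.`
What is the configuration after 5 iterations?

1111..11..

1.111111..
1111111..1
111111..11
11111..11.
1111..11..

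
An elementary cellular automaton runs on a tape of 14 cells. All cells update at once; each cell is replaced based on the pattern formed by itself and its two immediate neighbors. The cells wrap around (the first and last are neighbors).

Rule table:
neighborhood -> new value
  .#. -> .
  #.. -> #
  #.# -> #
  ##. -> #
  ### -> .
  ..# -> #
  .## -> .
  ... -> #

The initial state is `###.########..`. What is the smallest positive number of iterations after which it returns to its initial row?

28

iteration 1: ..##.......###
iteration 2: ##.########..#
iteration 3: .##.......###.
iteration 4: #.########..##
iteration 5: ##.......###..
iteration 6: .########..###
iteration 7: #.......###..#
iteration 8: ########..###.
iteration 9: .......###..##
iteration 10: #######..###.#
iteration 11: ......###..##.
iteration 12: ######..###.##
iteration 13: .....###..##..
iteration 14: #####..###.###
iteration 15: ....###..##...
iteration 16: ####..###.####
iteration 17: ...###..##....
iteration 18: ###..###.#####
iteration 19: ..###..##.....
iteration 20: ##..###.######
iteration 21: .###..##......
iteration 22: #..###.#######
iteration 23: ###..##.......
iteration 24: ..###.########
iteration 25: ##..##.......#
iteration 26: .###.########.
iteration 27: #..##.......##
iteration 28: ###.########..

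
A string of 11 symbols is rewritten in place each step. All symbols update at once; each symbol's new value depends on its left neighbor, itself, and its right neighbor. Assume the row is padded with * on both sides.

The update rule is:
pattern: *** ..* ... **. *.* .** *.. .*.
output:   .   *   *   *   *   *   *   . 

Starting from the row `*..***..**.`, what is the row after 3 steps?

****.******

****.******
...***.....
****.******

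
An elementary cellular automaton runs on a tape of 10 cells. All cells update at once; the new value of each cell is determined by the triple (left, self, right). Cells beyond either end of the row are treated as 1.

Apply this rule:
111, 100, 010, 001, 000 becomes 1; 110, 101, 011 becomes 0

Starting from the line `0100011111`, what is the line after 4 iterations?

0111101111
0011000111
1100111011
1011010001

1011010001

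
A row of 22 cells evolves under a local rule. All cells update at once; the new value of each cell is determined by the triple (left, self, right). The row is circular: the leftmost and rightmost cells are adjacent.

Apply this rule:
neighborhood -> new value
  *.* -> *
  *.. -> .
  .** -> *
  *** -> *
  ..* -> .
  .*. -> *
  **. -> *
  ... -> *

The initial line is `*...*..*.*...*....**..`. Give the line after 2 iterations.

*****..*************..

*.*.*..***.*.*.**.**..
*****..*************..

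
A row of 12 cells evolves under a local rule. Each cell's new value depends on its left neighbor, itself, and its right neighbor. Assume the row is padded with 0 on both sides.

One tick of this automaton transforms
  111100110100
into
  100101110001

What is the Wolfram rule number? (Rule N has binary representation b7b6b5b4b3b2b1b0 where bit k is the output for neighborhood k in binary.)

position 1: 111 → 0  (bit 7 = 0)
position 3: 110 → 1  (bit 6 = 1)
position 8: 101 → 0  (bit 5 = 0)
position 4: 100 → 0  (bit 4 = 0)
position 0: 011 → 1  (bit 3 = 1)
position 9: 010 → 0  (bit 2 = 0)
position 5: 001 → 1  (bit 1 = 1)
position 11: 000 → 1  (bit 0 = 1)
bits b7..b0 = 01001011 = 75

75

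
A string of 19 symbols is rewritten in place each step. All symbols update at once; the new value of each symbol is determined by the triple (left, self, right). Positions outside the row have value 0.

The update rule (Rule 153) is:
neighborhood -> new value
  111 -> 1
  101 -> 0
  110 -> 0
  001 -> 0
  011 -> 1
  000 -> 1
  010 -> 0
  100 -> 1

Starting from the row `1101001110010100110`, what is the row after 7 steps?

0011110100110110111

1000101101000010101
0110001000111000000
0101100110110111111
0001010100100111110
1100000010010111101
1011111001000111000
0011110100110110111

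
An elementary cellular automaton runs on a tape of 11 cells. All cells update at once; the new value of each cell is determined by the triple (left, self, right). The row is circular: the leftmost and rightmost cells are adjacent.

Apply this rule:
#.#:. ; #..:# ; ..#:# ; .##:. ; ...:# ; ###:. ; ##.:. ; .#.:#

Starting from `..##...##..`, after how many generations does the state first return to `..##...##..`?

##..###..##
..##...##..

2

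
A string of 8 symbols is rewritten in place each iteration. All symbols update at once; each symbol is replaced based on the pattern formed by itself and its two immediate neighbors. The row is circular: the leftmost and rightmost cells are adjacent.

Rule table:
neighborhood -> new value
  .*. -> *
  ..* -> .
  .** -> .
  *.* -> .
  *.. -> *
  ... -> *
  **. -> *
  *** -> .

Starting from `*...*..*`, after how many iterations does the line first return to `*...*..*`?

***.**..
..*..**.
*.**..**
*..**...
**..***.
.**...*.
..***.**
*...*..*

8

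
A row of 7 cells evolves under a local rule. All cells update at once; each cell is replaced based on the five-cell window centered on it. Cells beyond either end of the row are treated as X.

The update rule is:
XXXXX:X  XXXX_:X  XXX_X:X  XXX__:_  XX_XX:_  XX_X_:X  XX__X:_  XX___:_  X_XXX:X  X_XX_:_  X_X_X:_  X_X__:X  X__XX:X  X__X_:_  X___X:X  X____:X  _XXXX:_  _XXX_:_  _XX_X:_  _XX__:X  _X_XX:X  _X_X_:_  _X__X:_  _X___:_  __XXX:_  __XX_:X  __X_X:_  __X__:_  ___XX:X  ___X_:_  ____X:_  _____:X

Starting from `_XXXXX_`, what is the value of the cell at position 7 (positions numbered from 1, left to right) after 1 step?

_

_X_XXX_
position 7 holds _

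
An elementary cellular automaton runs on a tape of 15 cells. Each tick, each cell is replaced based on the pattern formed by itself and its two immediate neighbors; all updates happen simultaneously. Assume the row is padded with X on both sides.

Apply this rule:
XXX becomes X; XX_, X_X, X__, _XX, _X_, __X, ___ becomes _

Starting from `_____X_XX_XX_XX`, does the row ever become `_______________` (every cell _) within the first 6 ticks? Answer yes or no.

yes

______________X
_______________
all cells are _ at tick 2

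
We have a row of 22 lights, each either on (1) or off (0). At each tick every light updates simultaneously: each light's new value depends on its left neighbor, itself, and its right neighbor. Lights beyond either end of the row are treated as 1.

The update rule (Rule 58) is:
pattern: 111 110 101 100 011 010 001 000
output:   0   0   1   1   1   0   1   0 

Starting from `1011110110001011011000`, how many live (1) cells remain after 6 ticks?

14

0110001101010110110101
1101011010101101101011
0010110101011011010110
1101101010110110101101
0011010101101101011011
1110101011011010110110
count of 1: 14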